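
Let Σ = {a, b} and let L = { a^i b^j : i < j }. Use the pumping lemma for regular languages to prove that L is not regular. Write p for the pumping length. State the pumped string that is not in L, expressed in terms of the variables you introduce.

Suppose for contradiction that L is regular, and let p be the pumping length.
Choose w = a^p b^{p+1} ∈ L, with |w| = 2p+1 ≥ p.
The pumping lemma gives a decomposition w = xyz where |xy| ≤ p and y is nonempty.
The first p characters of w are a's, so xy (and hence y) consists only of a's. Write y = a^k, 1 ≤ k ≤ p.
Consider xy^2z = a^{p+k} b^{p+1}. Since k ≥ 1, the a-count p+k is at least p+1, so i < j fails; thus xy^2z ∉ L.
This contradicts the pumping lemma, so L is not regular.

a^{p+k} b^{p+1}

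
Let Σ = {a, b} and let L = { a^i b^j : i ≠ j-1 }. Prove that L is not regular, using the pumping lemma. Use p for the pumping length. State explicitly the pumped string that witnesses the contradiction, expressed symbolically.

a^{p+p!} b^{p+p!+1}

Suppose for contradiction that L is regular, and let p be the pumping length.
Choose w = a^p b^{p+p!+1}. Since p ≠ (p+p!+1)-1 = p+p!, w ∈ L; and |w| ≥ p.
By the pumping lemma, w = xyz with |xy| ≤ p and y is nonempty.
The first p characters of w are a's, so xy (and hence y) consists only of a's. Write y = a^k, 1 ≤ k ≤ p.
Since 1 ≤ k ≤ p, k divides p!; set t = 1 + p!/k. Then xy^t z has p + (p!/k)·k = p + p! copies of a. Now the a-count is p+p! and (b-count)-1 = (p+p!+1)-1 = p+p!, so i ≠ j-1 fails. So xy^t z = a^{p+p!} b^{p+p!+1} ∉ L.
This is a contradiction; hence L is not regular.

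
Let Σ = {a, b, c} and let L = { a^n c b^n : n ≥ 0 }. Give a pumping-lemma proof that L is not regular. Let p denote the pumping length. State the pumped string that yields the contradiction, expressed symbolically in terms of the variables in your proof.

a^{p+k} c b^p

Toward a contradiction, assume L is regular with pumping length p.
Take w = a^p c b^p ∈ L with |w| = 2p+1 ≥ p.
By the pumping lemma, w = xyz with |xy| ≤ p and |y| > 0.
The first p characters of w are a's, so xy (and hence y) consists only of a's. Write y = a^k, 1 ≤ k ≤ p.
Pump with i = 2: xy^2z = a^{p+k} c b^p, which would require p+k = p. But k ≥ 1, so xy^2z ∉ L.
This contradicts the pumping lemma, so L is not regular.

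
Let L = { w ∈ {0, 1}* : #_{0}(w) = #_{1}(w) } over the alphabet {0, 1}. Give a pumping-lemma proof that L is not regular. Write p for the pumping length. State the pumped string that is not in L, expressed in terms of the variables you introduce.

Suppose for contradiction that L is regular, and let p be the pumping length.
Choose w = 0^p 1^p ∈ L with |w| = 2p ≥ p.
By the pumping lemma, w = xyz with |xy| ≤ p and |y| > 0.
Because |xy| ≤ p and w begins with p copies of 0, we have y = 0^k with 1 ≤ k ≤ p.
Pump with i = 2: xy^2z = 0^{p+k} 1^p has p+k occurrences of 0 but only p of 1. Since k ≥ 1 the counts differ, so xy^2z ∉ L.
This contradicts the pumping lemma, so L is not regular.

0^{p+k} 1^p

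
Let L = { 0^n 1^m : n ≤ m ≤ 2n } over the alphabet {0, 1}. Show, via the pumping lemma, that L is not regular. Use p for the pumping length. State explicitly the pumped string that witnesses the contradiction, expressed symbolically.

0^{p+k} 1^p

Assume L is regular; let p be its pumping constant.
Take w = 0^p 1^p ∈ L (since p ≤ p ≤ 2p), with |w| = 2p ≥ p.
By the pumping lemma, w = xyz with |xy| ≤ p and |y| > 0.
Since the first p symbols of w are all 0's and |xy| ≤ p, y lies entirely in the leading 0-block: y = 0^k for some k with 1 ≤ k ≤ p.
Pump with i = 2: xy^2z = 0^{p+k} 1^p. Now n = p+k > p = m, so the condition n ≤ m fails. Thus xy^2z ∉ L.
This contradicts the pumping lemma, so L is not regular.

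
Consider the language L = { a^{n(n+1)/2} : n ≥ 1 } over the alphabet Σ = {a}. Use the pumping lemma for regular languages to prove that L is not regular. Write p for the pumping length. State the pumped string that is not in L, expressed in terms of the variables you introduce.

Suppose for contradiction that L is regular, and let p be the pumping length.
Take w = a^{p(p+1)/2} ∈ L with |w| = p(p+1)/2 ≥ p.
By the pumping lemma, w = xyz with |xy| ≤ p and |y| ≥ 1.
Then y = a^k for some k with 1 ≤ k ≤ p.
Pump with i = 2: xy^2z = a^{p(p+1)/2+k}. Since 1 ≤ k ≤ p, p(p+1)/2 < p(p+1)/2+k ≤ p(p+1)/2+p < (p+1)(p+2)/2, so p(p+1)/2+k is strictly between consecutive triangular numbers. So xy^2z ∉ L.
This is a contradiction; hence L is not regular.

a^{p(p+1)/2+k}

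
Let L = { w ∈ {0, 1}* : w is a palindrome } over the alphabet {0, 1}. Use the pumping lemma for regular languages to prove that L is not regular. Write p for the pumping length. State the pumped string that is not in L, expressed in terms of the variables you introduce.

0^{p+k} 1 0^p

Assume L is regular. Let p be the pumping length given by the pumping lemma.
Take w = 0^p 1 0^p, a palindrome of length 2p+1 ≥ p.
By the pumping lemma, w = xyz with |xy| ≤ p and y is nonempty.
Since the first p symbols of w are all 0's and |xy| ≤ p, y lies entirely in the leading 0-block: y = 0^k for some k with 1 ≤ k ≤ p.
Pump with i = 2: xy^2z = 0^{p+k} 1 0^p. Its reverse is 0^p 1 0^{p+k}, which differs from xy^2z since k ≥ 1. So xy^2z is not a palindrome and xy^2z ∉ L.
This contradicts the pumping lemma, so L is not regular.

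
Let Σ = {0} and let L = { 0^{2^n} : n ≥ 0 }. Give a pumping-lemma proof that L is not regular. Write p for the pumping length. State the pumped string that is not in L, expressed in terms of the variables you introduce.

Assume L is regular. Let p be the pumping length given by the pumping lemma.
Take w = 0^{2^p} ∈ L with |w| = 2^p ≥ p.
Write w = xyz as guaranteed by the lemma, with |xy| ≤ p and |y| ≥ 1.
Then y = 0^k for some k with 1 ≤ k ≤ p.
Pump with i = 2: xy^2z = 0^{2^p+k}. Since 1 ≤ k ≤ p < 2^p, we have 2^p < 2^p+k < 2^{p+1}, so 2^p+k is not a power of 2. So xy^2z ∉ L.
Contradiction. Therefore L is not regular.

0^{2^p+k}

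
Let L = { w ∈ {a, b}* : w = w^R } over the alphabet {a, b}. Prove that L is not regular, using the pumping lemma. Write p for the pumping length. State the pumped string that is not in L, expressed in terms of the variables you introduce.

a^{p+k} b a^p

Toward a contradiction, assume L is regular with pumping length p.
Take w = a^p b a^p, a palindrome of length 2p+1 ≥ p.
The pumping lemma gives a decomposition w = xyz where |xy| ≤ p and y is nonempty.
The first p characters of w are a's, so xy (and hence y) consists only of a's. Write y = a^k, 1 ≤ k ≤ p.
Pump with i = 2: xy^2z = a^{p+k} b a^p. Its reverse is a^p b a^{p+k}, which differs from xy^2z since k ≥ 1. So xy^2z is not a palindrome and xy^2z ∉ L.
This contradicts the pumping lemma, so L is not regular.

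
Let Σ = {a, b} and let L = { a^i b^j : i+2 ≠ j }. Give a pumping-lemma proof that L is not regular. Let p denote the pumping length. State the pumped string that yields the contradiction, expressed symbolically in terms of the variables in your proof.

Toward a contradiction, assume L is regular with pumping length p.
Choose w = a^p b^{p+p!+2}. Since p ≠ (p+p!+2)-2 = p+p!, w ∈ L; and |w| ≥ p.
By the pumping lemma, w = xyz with |xy| ≤ p and y is nonempty.
The first p characters of w are a's, so xy (and hence y) consists only of a's. Write y = a^k, 1 ≤ k ≤ p.
Since 1 ≤ k ≤ p, k divides p!; set t = 1 + p!/k. Then xy^t z has p + (p!/k)·k = p + p! copies of a. Now the a-count is p+p! and (b-count)-2 = (p+p!+2)-2 = p+p!, so i+2 ≠ j fails. So xy^t z = a^{p+p!} b^{p+p!+2} ∉ L.
Contradiction. Therefore L is not regular.

a^{p+p!} b^{p+p!+2}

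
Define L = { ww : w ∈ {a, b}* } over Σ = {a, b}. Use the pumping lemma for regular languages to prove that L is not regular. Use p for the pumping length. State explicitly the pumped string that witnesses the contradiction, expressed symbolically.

a^{p+k} b^p a^p b^p

Assume L is regular. Let p be the pumping length given by the pumping lemma.
Take w = a^p b^p a^p b^p = uu where u = a^pb^p; then w ∈ L and |w| = 4p ≥ p.
The pumping lemma gives a decomposition w = xyz where |xy| ≤ p and |y| > 0.
Since the first p symbols of w are all a's and |xy| ≤ p, y lies entirely in the leading a-block: y = a^k for some k with 1 ≤ k ≤ p.
Pump with i = 2: xy^2z = a^{p+k} b^p a^p b^p, of length 4p+k. Suppose this equals vv. The string starts with a and ends with b, so v does too; thus the boundary between the two copies of v is a b→a transition. There is exactly one such transition, at position 2p+k, so |v| = 2p+k and |vv| = 4p+2k ≠ 4p+k since k ≥ 1. So xy^2z ∉ L.
This is a contradiction; hence L is not regular.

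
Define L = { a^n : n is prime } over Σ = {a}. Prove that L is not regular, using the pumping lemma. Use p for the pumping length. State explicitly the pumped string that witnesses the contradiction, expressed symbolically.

a^{q(1+k)}

Toward a contradiction, assume L is regular with pumping length p.
Let q be a prime with q ≥ p+2 (infinitely many primes exist), and take w = a^q ∈ L with |w| = q ≥ p.
Write w = xyz as guaranteed by the lemma, with |xy| ≤ p and y is nonempty.
Then y = a^k for some k with 1 ≤ k ≤ p.
Since 1 ≤ k ≤ p, |xz| = q-k. Pump with i = q+1: |xy^{q+1}z| = (q-k)+(q+1)k = q+qk = q(1+k), which is composite (both factors ≥ 2). So xy^{q+1}z = a^{q(1+k)} ∉ L.
This is a contradiction; hence L is not regular.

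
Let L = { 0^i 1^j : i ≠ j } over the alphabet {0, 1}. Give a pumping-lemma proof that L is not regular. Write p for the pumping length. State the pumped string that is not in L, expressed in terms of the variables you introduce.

0^{p+p!} 1^{p+p!}

Assume L is regular. Let p be the pumping length given by the pumping lemma.
Choose w = 0^p 1^{p+p!}. Since p ≠ p+p!, w ∈ L; and |w| ≥ p.
By the pumping lemma, w = xyz with |xy| ≤ p and y is nonempty.
Because |xy| ≤ p and w begins with p copies of 0, we have y = 0^k with 1 ≤ k ≤ p.
Since 1 ≤ k ≤ p, k divides p!; set t = 1 + p!/k. Then xy^t z has p + (p!/k)·k = p + p! copies of 0. Now the 0-count equals the 1-count, so i ≠ j fails. So xy^t z = 0^{p+p!} 1^{p+p!} ∉ L.
This contradicts the pumping lemma, so L is not regular.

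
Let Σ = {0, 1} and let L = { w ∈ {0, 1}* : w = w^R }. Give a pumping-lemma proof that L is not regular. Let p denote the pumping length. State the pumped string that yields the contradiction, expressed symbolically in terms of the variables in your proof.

Assume L is regular; let p be its pumping constant.
Take w = 0^p 1 0^p, a palindrome of length 2p+1 ≥ p.
The pumping lemma gives a decomposition w = xyz where |xy| ≤ p and |y| ≥ 1.
The first p characters of w are 0's, so xy (and hence y) consists only of 0's. Write y = 0^k, 1 ≤ k ≤ p.
Pump with i = 2: xy^2z = 0^{p+k} 1 0^p. Its reverse is 0^p 1 0^{p+k}, which differs from xy^2z since k ≥ 1. So xy^2z is not a palindrome and xy^2z ∉ L.
This is a contradiction; hence L is not regular.

0^{p+k} 1 0^p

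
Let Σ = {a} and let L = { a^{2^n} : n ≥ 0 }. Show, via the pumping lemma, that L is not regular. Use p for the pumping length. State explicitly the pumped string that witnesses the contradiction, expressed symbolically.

Assume L is regular. Let p be the pumping length given by the pumping lemma.
Take w = a^{2^p} ∈ L with |w| = 2^p ≥ p.
Write w = xyz as guaranteed by the lemma, with |xy| ≤ p and y is nonempty.
Then y = a^k for some k with 1 ≤ k ≤ p.
Pump with i = 2: xy^2z = a^{2^p+k}. Since 1 ≤ k ≤ p < 2^p, we have 2^p < 2^p+k < 2^{p+1}, so 2^p+k is not a power of 2. So xy^2z ∉ L.
This contradicts the pumping lemma, so L is not regular.

a^{2^p+k}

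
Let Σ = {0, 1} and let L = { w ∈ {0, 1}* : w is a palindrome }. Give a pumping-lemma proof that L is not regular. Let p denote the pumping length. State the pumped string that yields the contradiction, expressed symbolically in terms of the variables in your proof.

0^{p+k} 1 0^p

Toward a contradiction, assume L is regular with pumping length p.
Take w = 0^p 1 0^p, a palindrome of length 2p+1 ≥ p.
Write w = xyz as guaranteed by the lemma, with |xy| ≤ p and |y| > 0.
The first p characters of w are 0's, so xy (and hence y) consists only of 0's. Write y = 0^k, 1 ≤ k ≤ p.
Pump with i = 2: xy^2z = 0^{p+k} 1 0^p. Its reverse is 0^p 1 0^{p+k}, which differs from xy^2z since k ≥ 1. So xy^2z is not a palindrome and xy^2z ∉ L.
This contradicts the pumping lemma, so L is not regular.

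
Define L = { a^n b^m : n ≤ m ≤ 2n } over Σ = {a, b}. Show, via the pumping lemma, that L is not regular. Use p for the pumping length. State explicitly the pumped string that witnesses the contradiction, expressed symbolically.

a^{p+k} b^p

Assume L is regular; let p be its pumping constant.
Take w = a^p b^p ∈ L (since p ≤ p ≤ 2p), with |w| = 2p ≥ p.
The pumping lemma gives a decomposition w = xyz where |xy| ≤ p and |y| > 0.
Because |xy| ≤ p and w begins with p copies of a, we have y = a^k with 1 ≤ k ≤ p.
Pump with i = 2: xy^2z = a^{p+k} b^p. Now n = p+k > p = m, so the condition n ≤ m fails. Thus xy^2z ∉ L.
This is a contradiction; hence L is not regular.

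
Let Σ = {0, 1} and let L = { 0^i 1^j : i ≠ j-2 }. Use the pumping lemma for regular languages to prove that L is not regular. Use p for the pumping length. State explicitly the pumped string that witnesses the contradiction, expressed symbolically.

0^{p+p!} 1^{p+p!+2}

Assume L is regular; let p be its pumping constant.
Choose w = 0^p 1^{p+p!+2}. Since p ≠ (p+p!+2)-2 = p+p!, w ∈ L; and |w| ≥ p.
Write w = xyz as guaranteed by the lemma, with |xy| ≤ p and y is nonempty.
Because |xy| ≤ p and w begins with p copies of 0, we have y = 0^k with 1 ≤ k ≤ p.
Since 1 ≤ k ≤ p, k divides p!; set t = 1 + p!/k. Then xy^t z has p + (p!/k)·k = p + p! copies of 0. Now the 0-count is p+p! and (1-count)-2 = (p+p!+2)-2 = p+p!, so i ≠ j-2 fails. So xy^t z = 0^{p+p!} 1^{p+p!+2} ∉ L.
This contradicts the pumping lemma, so L is not regular.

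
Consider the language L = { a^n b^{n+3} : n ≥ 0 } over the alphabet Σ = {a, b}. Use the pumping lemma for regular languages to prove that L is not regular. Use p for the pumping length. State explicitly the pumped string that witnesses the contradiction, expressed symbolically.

a^{p+k} b^{p+3}

Suppose for contradiction that L is regular, and let p be the pumping length.
Choose w = a^p b^{p+3}, which is in L with |w| = 2p+3 ≥ p.
The pumping lemma gives a decomposition w = xyz where |xy| ≤ p and |y| ≥ 1.
The first p characters of w are a's, so xy (and hence y) consists only of a's. Write y = a^k, 1 ≤ k ≤ p.
Pump with i = 2: xy^2z = a^{p+k} b^{p+3}. For this to lie in L we would need p+3 = (p+k)+3, which forces k = 0. But k ≥ 1, so xy^2z ∉ L.
This contradicts the pumping lemma, so L is not regular.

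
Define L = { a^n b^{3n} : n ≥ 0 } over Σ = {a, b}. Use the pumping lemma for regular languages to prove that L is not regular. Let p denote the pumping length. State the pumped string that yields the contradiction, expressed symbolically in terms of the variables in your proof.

a^{p+k} b^{3p}

Toward a contradiction, assume L is regular with pumping length p.
Take w = a^p b^{3p}. Then w ∈ L and |w| = 4p ≥ p.
The pumping lemma gives a decomposition w = xyz where |xy| ≤ p and |y| > 0.
Since the first p symbols of w are all a's and |xy| ≤ p, y lies entirely in the leading a-block: y = a^k for some k with 1 ≤ k ≤ p.
Pump with i = 2: xy^2z = a^{p+k} b^{3p}. For this to lie in L we would need 3p = 3(p+k), which forces k = 0. But k ≥ 1, so xy^2z ∉ L.
This contradicts the pumping lemma, so L is not regular.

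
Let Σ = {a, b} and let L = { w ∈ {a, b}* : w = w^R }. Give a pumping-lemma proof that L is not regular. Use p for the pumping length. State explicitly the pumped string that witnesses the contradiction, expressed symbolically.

Assume L is regular. Let p be the pumping length given by the pumping lemma.
Take w = a^p b a^p, a palindrome of length 2p+1 ≥ p.
By the pumping lemma, w = xyz with |xy| ≤ p and |y| > 0.
Since the first p symbols of w are all a's and |xy| ≤ p, y lies entirely in the leading a-block: y = a^k for some k with 1 ≤ k ≤ p.
Pump with i = 2: xy^2z = a^{p+k} b a^p. Its reverse is a^p b a^{p+k}, which differs from xy^2z since k ≥ 1. So xy^2z is not a palindrome and xy^2z ∉ L.
This contradicts the pumping lemma, so L is not regular.

a^{p+k} b a^p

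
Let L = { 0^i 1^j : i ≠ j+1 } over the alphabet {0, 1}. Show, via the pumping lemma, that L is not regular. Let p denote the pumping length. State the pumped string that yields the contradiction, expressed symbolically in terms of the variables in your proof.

Toward a contradiction, assume L is regular with pumping length p.
Choose w = 0^p 1^{p+p!-1}. Since p ≠ (p+p!-1)+1 = p+p!, w ∈ L; and |w| ≥ p.
Write w = xyz as guaranteed by the lemma, with |xy| ≤ p and |y| ≥ 1.
Because |xy| ≤ p and w begins with p copies of 0, we have y = 0^k with 1 ≤ k ≤ p.
Since 1 ≤ k ≤ p, k divides p!; set t = 1 + p!/k. Then xy^t z has p + (p!/k)·k = p + p! copies of 0. Now the 0-count is p+p! and (1-count)+1 = (p+p!-1)+1 = p+p!, so i ≠ j+1 fails. So xy^t z = 0^{p+p!} 1^{p+p!-1} ∉ L.
This contradicts the pumping lemma, so L is not regular.

0^{p+p!} 1^{p+p!-1}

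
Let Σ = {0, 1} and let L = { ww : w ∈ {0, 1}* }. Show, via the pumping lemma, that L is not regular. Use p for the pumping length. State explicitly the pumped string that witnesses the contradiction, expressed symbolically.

0^{p+k} 1^p 0^p 1^p

Assume L is regular. Let p be the pumping length given by the pumping lemma.
Take w = 0^p 1^p 0^p 1^p = uu where u = 0^p1^p; then w ∈ L and |w| = 4p ≥ p.
By the pumping lemma, w = xyz with |xy| ≤ p and |y| > 0.
Since the first p symbols of w are all 0's and |xy| ≤ p, y lies entirely in the leading 0-block: y = 0^k for some k with 1 ≤ k ≤ p.
Pump with i = 2: xy^2z = 0^{p+k} 1^p 0^p 1^p, of length 4p+k. Suppose this equals vv. The string starts with 0 and ends with 1, so v does too; thus the boundary between the two copies of v is a 1→0 transition. There is exactly one such transition, at position 2p+k, so |v| = 2p+k and |vv| = 4p+2k ≠ 4p+k since k ≥ 1. So xy^2z ∉ L.
Contradiction. Therefore L is not regular.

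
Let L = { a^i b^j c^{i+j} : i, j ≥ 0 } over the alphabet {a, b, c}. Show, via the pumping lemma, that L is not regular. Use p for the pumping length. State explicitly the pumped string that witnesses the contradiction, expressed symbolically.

Assume L is regular. Let p be the pumping length given by the pumping lemma.
Take w = a^p b^p c^{2p} ∈ L (with i=j=p, i+j=2p), |w| = 4p ≥ p.
The pumping lemma gives a decomposition w = xyz where |xy| ≤ p and |y| ≥ 1.
The first p characters of w are a's, so xy (and hence y) consists only of a's. Write y = a^k, 1 ≤ k ≤ p.
Consider xy^2z = a^{p+k} b^p c^{2p}. Now the a- and b-counts sum to 2p+k, but the c-count is 2p ≠ 2p+k. So xy^2z ∉ L.
This contradicts the pumping lemma, so L is not regular.

a^{p+k} b^p c^{2p}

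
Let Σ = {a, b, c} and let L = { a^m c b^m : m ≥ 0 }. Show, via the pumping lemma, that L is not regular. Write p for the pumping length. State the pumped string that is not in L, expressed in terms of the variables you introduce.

Toward a contradiction, assume L is regular with pumping length p.
Take w = a^p c b^p ∈ L with |w| = 2p+1 ≥ p.
The pumping lemma gives a decomposition w = xyz where |xy| ≤ p and |y| > 0.
Since the first p symbols of w are all a's and |xy| ≤ p, y lies entirely in the leading a-block: y = a^k for some k with 1 ≤ k ≤ p.
Pump with i = 2: xy^2z = a^{p+k} c b^p, which would require p+k = p. But k ≥ 1, so xy^2z ∉ L.
Contradiction. Therefore L is not regular.

a^{p+k} c b^p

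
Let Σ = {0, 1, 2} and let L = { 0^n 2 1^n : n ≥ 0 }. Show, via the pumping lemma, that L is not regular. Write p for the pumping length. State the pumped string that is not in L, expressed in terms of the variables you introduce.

0^{p+k} 2 1^p

Assume L is regular. Let p be the pumping length given by the pumping lemma.
Take w = 0^p 2 1^p ∈ L with |w| = 2p+1 ≥ p.
By the pumping lemma, w = xyz with |xy| ≤ p and |y| > 0.
Since the first p symbols of w are all 0's and |xy| ≤ p, y lies entirely in the leading 0-block: y = 0^k for some k with 1 ≤ k ≤ p.
Pump with i = 2: xy^2z = 0^{p+k} 2 1^p, which would require p+k = p. But k ≥ 1, so xy^2z ∉ L.
This is a contradiction; hence L is not regular.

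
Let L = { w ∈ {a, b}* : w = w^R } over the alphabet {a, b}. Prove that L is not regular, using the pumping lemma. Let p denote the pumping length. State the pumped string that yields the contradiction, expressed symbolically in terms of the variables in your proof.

Assume L is regular. Let p be the pumping length given by the pumping lemma.
Take w = a^p b a^p, a palindrome of length 2p+1 ≥ p.
The pumping lemma gives a decomposition w = xyz where |xy| ≤ p and y is nonempty.
Since the first p symbols of w are all a's and |xy| ≤ p, y lies entirely in the leading a-block: y = a^k for some k with 1 ≤ k ≤ p.
Pump with i = 2: xy^2z = a^{p+k} b a^p. Its reverse is a^p b a^{p+k}, which differs from xy^2z since k ≥ 1. So xy^2z is not a palindrome and xy^2z ∉ L.
Contradiction. Therefore L is not regular.

a^{p+k} b a^p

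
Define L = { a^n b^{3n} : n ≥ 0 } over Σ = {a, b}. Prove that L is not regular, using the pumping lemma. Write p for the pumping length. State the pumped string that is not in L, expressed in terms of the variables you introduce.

Assume L is regular. Let p be the pumping length given by the pumping lemma.
Let w = a^p b^{3p} ∈ L; note |w| = 4p ≥ p.
Write w = xyz as guaranteed by the lemma, with |xy| ≤ p and |y| ≥ 1.
Because |xy| ≤ p and w begins with p copies of a, we have y = a^k with 1 ≤ k ≤ p.
Pump with i = 2: xy^2z = a^{p+k} b^{3p}. For this to lie in L we would need 3p = 3(p+k), which forces k = 0. But k ≥ 1, so xy^2z ∉ L.
This is a contradiction; hence L is not regular.

a^{p+k} b^{3p}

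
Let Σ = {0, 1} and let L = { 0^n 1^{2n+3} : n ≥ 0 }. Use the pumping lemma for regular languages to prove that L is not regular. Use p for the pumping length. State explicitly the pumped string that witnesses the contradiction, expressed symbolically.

Suppose for contradiction that L is regular, and let p be the pumping length.
Take w = 0^p 1^{2p+3}. Then w ∈ L and |w| = 3p+3 ≥ p.
By the pumping lemma, w = xyz with |xy| ≤ p and |y| ≥ 1.
Since the first p symbols of w are all 0's and |xy| ≤ p, y lies entirely in the leading 0-block: y = 0^k for some k with 1 ≤ k ≤ p.
Pump with i = 2: xy^2z = 0^{p+k} 1^{2p+3}. For this to lie in L we would need 2p+3 = 2(p+k)+3, which forces k = 0. But k ≥ 1, so xy^2z ∉ L.
This contradicts the pumping lemma, so L is not regular.

0^{p+k} 1^{2p+3}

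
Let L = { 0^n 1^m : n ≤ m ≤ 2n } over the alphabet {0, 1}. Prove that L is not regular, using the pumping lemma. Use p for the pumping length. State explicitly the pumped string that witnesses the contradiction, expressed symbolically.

Suppose for contradiction that L is regular, and let p be the pumping length.
Take w = 0^p 1^p ∈ L (since p ≤ p ≤ 2p), with |w| = 2p ≥ p.
Write w = xyz as guaranteed by the lemma, with |xy| ≤ p and |y| > 0.
The first p characters of w are 0's, so xy (and hence y) consists only of 0's. Write y = 0^k, 1 ≤ k ≤ p.
Pump with i = 2: xy^2z = 0^{p+k} 1^p. Now n = p+k > p = m, so the condition n ≤ m fails. Thus xy^2z ∉ L.
This contradicts the pumping lemma, so L is not regular.

0^{p+k} 1^p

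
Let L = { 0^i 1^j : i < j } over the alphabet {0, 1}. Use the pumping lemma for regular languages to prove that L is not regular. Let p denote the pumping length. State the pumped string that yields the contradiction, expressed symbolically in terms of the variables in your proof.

0^{p+k} 1^{p+1}

Toward a contradiction, assume L is regular with pumping length p.
Choose w = 0^p 1^{p+1} ∈ L, with |w| = 2p+1 ≥ p.
Write w = xyz as guaranteed by the lemma, with |xy| ≤ p and |y| ≥ 1.
Since the first p symbols of w are all 0's and |xy| ≤ p, y lies entirely in the leading 0-block: y = 0^k for some k with 1 ≤ k ≤ p.
Consider xy^2z = 0^{p+k} 1^{p+1}. Since k ≥ 1, the 0-count p+k is at least p+1, so i < j fails; thus xy^2z ∉ L.
This contradicts the pumping lemma, so L is not regular.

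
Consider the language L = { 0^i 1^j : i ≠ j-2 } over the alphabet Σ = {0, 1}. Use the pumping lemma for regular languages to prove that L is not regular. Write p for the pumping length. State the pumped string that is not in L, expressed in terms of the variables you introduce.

Toward a contradiction, assume L is regular with pumping length p.
Choose w = 0^p 1^{p+p!+2}. Since p ≠ (p+p!+2)-2 = p+p!, w ∈ L; and |w| ≥ p.
Write w = xyz as guaranteed by the lemma, with |xy| ≤ p and |y| ≥ 1.
Since the first p symbols of w are all 0's and |xy| ≤ p, y lies entirely in the leading 0-block: y = 0^k for some k with 1 ≤ k ≤ p.
Since 1 ≤ k ≤ p, k divides p!; set t = 1 + p!/k. Then xy^t z has p + (p!/k)·k = p + p! copies of 0. Now the 0-count is p+p! and (1-count)-2 = (p+p!+2)-2 = p+p!, so i ≠ j-2 fails. So xy^t z = 0^{p+p!} 1^{p+p!+2} ∉ L.
This contradicts the pumping lemma, so L is not regular.

0^{p+p!} 1^{p+p!+2}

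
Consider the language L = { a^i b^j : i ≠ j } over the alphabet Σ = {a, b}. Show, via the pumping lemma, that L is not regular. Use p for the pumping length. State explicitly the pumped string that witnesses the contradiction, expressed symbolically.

a^{p+p!} b^{p+p!}

Assume L is regular; let p be its pumping constant.
Choose w = a^p b^{p+p!}. Since p ≠ p+p!, w ∈ L; and |w| ≥ p.
By the pumping lemma, w = xyz with |xy| ≤ p and y is nonempty.
The first p characters of w are a's, so xy (and hence y) consists only of a's. Write y = a^k, 1 ≤ k ≤ p.
Since 1 ≤ k ≤ p, k divides p!; set t = 1 + p!/k. Then xy^t z has p + (p!/k)·k = p + p! copies of a. Now the a-count equals the b-count, so i ≠ j fails. So xy^t z = a^{p+p!} b^{p+p!} ∉ L.
Contradiction. Therefore L is not regular.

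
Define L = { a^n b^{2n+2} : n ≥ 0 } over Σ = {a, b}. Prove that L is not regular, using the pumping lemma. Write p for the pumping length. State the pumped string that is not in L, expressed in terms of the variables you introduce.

a^{p+k} b^{2p+2}

Toward a contradiction, assume L is regular with pumping length p.
Choose w = a^p b^{2p+2}, which is in L with |w| = 3p+2 ≥ p.
By the pumping lemma, w = xyz with |xy| ≤ p and y is nonempty.
Because |xy| ≤ p and w begins with p copies of a, we have y = a^k with 1 ≤ k ≤ p.
Pump with i = 2: xy^2z = a^{p+k} b^{2p+2}. For this to lie in L we would need 2p+2 = 2(p+k)+2, which forces k = 0. But k ≥ 1, so xy^2z ∉ L.
Contradiction. Therefore L is not regular.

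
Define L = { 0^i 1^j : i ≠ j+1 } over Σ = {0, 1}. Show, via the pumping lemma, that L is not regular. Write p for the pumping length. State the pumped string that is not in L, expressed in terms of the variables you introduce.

Assume L is regular. Let p be the pumping length given by the pumping lemma.
Choose w = 0^p 1^{p+p!-1}. Since p ≠ (p+p!-1)+1 = p+p!, w ∈ L; and |w| ≥ p.
By the pumping lemma, w = xyz with |xy| ≤ p and y is nonempty.
Because |xy| ≤ p and w begins with p copies of 0, we have y = 0^k with 1 ≤ k ≤ p.
Since 1 ≤ k ≤ p, k divides p!; set t = 1 + p!/k. Then xy^t z has p + (p!/k)·k = p + p! copies of 0. Now the 0-count is p+p! and (1-count)+1 = (p+p!-1)+1 = p+p!, so i ≠ j+1 fails. So xy^t z = 0^{p+p!} 1^{p+p!-1} ∉ L.
This contradicts the pumping lemma, so L is not regular.

0^{p+p!} 1^{p+p!-1}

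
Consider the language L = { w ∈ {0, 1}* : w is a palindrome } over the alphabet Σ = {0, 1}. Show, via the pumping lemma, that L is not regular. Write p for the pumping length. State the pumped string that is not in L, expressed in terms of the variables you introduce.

0^{p+k} 1 0^p

Suppose for contradiction that L is regular, and let p be the pumping length.
Take w = 0^p 1 0^p, a palindrome of length 2p+1 ≥ p.
Write w = xyz as guaranteed by the lemma, with |xy| ≤ p and |y| ≥ 1.
Since the first p symbols of w are all 0's and |xy| ≤ p, y lies entirely in the leading 0-block: y = 0^k for some k with 1 ≤ k ≤ p.
Pump with i = 2: xy^2z = 0^{p+k} 1 0^p. Its reverse is 0^p 1 0^{p+k}, which differs from xy^2z since k ≥ 1. So xy^2z is not a palindrome and xy^2z ∉ L.
This is a contradiction; hence L is not regular.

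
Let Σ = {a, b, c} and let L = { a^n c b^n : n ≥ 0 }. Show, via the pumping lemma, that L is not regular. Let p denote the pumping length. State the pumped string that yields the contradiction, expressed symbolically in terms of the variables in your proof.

a^{p+k} c b^p

Assume L is regular. Let p be the pumping length given by the pumping lemma.
Take w = a^p c b^p ∈ L with |w| = 2p+1 ≥ p.
By the pumping lemma, w = xyz with |xy| ≤ p and |y| ≥ 1.
Because |xy| ≤ p and w begins with p copies of a, we have y = a^k with 1 ≤ k ≤ p.
Pump with i = 2: xy^2z = a^{p+k} c b^p, which would require p+k = p. But k ≥ 1, so xy^2z ∉ L.
This is a contradiction; hence L is not regular.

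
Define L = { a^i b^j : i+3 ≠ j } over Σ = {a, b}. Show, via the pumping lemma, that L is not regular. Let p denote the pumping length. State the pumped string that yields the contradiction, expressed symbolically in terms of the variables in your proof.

Assume L is regular; let p be its pumping constant.
Choose w = a^p b^{p+p!+3}. Since p ≠ (p+p!+3)-3 = p+p!, w ∈ L; and |w| ≥ p.
By the pumping lemma, w = xyz with |xy| ≤ p and |y| ≥ 1.
Because |xy| ≤ p and w begins with p copies of a, we have y = a^k with 1 ≤ k ≤ p.
Since 1 ≤ k ≤ p, k divides p!; set t = 1 + p!/k. Then xy^t z has p + (p!/k)·k = p + p! copies of a. Now the a-count is p+p! and (b-count)-3 = (p+p!+3)-3 = p+p!, so i+3 ≠ j fails. So xy^t z = a^{p+p!} b^{p+p!+3} ∉ L.
This contradicts the pumping lemma, so L is not regular.

a^{p+p!} b^{p+p!+3}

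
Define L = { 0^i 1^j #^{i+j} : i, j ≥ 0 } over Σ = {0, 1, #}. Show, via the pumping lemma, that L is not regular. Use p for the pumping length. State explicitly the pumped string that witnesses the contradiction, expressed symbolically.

0^{p+k} 1^p #^{2p}

Suppose for contradiction that L is regular, and let p be the pumping length.
Take w = 0^p 1^p #^{2p} ∈ L (with i=j=p, i+j=2p), |w| = 4p ≥ p.
By the pumping lemma, w = xyz with |xy| ≤ p and |y| > 0.
Since the first p symbols of w are all 0's and |xy| ≤ p, y lies entirely in the leading 0-block: y = 0^k for some k with 1 ≤ k ≤ p.
Consider xy^2z = 0^{p+k} 1^p #^{2p}. Now the 0- and 1-counts sum to 2p+k, but the #-count is 2p ≠ 2p+k. So xy^2z ∉ L.
This is a contradiction; hence L is not regular.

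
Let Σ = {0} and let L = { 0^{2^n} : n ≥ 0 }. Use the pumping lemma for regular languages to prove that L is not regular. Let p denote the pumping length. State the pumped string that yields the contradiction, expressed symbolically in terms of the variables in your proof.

Toward a contradiction, assume L is regular with pumping length p.
Take w = 0^{2^p} ∈ L with |w| = 2^p ≥ p.
The pumping lemma gives a decomposition w = xyz where |xy| ≤ p and y is nonempty.
Then y = 0^k for some k with 1 ≤ k ≤ p.
Pump with i = 2: xy^2z = 0^{2^p+k}. Since 1 ≤ k ≤ p < 2^p, we have 2^p < 2^p+k < 2^{p+1}, so 2^p+k is not a power of 2. So xy^2z ∉ L.
Contradiction. Therefore L is not regular.

0^{2^p+k}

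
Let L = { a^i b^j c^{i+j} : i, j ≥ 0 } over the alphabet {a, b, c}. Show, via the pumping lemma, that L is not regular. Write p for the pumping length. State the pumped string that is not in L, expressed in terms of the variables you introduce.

a^{p+k} b^p c^{2p}

Assume L is regular; let p be its pumping constant.
Take w = a^p b^p c^{2p} ∈ L (with i=j=p, i+j=2p), |w| = 4p ≥ p.
Write w = xyz as guaranteed by the lemma, with |xy| ≤ p and y is nonempty.
Because |xy| ≤ p and w begins with p copies of a, we have y = a^k with 1 ≤ k ≤ p.
Consider xy^2z = a^{p+k} b^p c^{2p}. Now the a- and b-counts sum to 2p+k, but the c-count is 2p ≠ 2p+k. So xy^2z ∉ L.
This contradicts the pumping lemma, so L is not regular.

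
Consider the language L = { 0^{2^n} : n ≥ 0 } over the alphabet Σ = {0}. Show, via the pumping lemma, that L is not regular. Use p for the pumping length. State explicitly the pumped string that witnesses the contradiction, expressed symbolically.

0^{2^p+k}

Suppose for contradiction that L is regular, and let p be the pumping length.
Take w = 0^{2^p} ∈ L with |w| = 2^p ≥ p.
Write w = xyz as guaranteed by the lemma, with |xy| ≤ p and |y| > 0.
Then y = 0^k for some k with 1 ≤ k ≤ p.
Pump with i = 2: xy^2z = 0^{2^p+k}. Since 1 ≤ k ≤ p < 2^p, we have 2^p < 2^p+k < 2^{p+1}, so 2^p+k is not a power of 2. So xy^2z ∉ L.
This is a contradiction; hence L is not regular.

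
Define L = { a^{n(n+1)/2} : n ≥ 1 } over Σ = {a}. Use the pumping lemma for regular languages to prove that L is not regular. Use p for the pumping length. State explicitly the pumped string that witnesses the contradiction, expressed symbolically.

Suppose for contradiction that L is regular, and let p be the pumping length.
Take w = a^{p(p+1)/2} ∈ L with |w| = p(p+1)/2 ≥ p.
By the pumping lemma, w = xyz with |xy| ≤ p and |y| ≥ 1.
Then y = a^k for some k with 1 ≤ k ≤ p.
Pump with i = 2: xy^2z = a^{p(p+1)/2+k}. Since 1 ≤ k ≤ p, p(p+1)/2 < p(p+1)/2+k ≤ p(p+1)/2+p < (p+1)(p+2)/2, so p(p+1)/2+k is strictly between consecutive triangular numbers. So xy^2z ∉ L.
This is a contradiction; hence L is not regular.

a^{p(p+1)/2+k}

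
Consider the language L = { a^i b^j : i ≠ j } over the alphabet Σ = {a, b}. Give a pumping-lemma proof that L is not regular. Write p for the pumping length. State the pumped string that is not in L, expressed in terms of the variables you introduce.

Suppose for contradiction that L is regular, and let p be the pumping length.
Choose w = a^p b^{p+p!}. Since p ≠ p+p!, w ∈ L; and |w| ≥ p.
The pumping lemma gives a decomposition w = xyz where |xy| ≤ p and |y| ≥ 1.
Since the first p symbols of w are all a's and |xy| ≤ p, y lies entirely in the leading a-block: y = a^k for some k with 1 ≤ k ≤ p.
Since 1 ≤ k ≤ p, k divides p!; set t = 1 + p!/k. Then xy^t z has p + (p!/k)·k = p + p! copies of a. Now the a-count equals the b-count, so i ≠ j fails. So xy^t z = a^{p+p!} b^{p+p!} ∉ L.
This contradicts the pumping lemma, so L is not regular.

a^{p+p!} b^{p+p!}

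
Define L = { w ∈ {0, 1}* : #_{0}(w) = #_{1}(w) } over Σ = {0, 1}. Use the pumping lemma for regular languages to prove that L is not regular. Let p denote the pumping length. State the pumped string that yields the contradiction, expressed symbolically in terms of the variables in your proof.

0^{p+k} 1^p

Toward a contradiction, assume L is regular with pumping length p.
Choose w = 0^p 1^p ∈ L with |w| = 2p ≥ p.
Write w = xyz as guaranteed by the lemma, with |xy| ≤ p and |y| > 0.
Since the first p symbols of w are all 0's and |xy| ≤ p, y lies entirely in the leading 0-block: y = 0^k for some k with 1 ≤ k ≤ p.
Pump with i = 2: xy^2z = 0^{p+k} 1^p has p+k occurrences of 0 but only p of 1. Since k ≥ 1 the counts differ, so xy^2z ∉ L.
This is a contradiction; hence L is not regular.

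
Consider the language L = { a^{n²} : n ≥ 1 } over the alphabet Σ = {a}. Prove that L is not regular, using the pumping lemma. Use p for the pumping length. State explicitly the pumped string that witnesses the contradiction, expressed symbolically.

Assume L is regular. Let p be the pumping length given by the pumping lemma.
Take w = a^{p²} ∈ L with |w| = p² ≥ p.
The pumping lemma gives a decomposition w = xyz where |xy| ≤ p and |y| > 0.
Then y = a^k for some k with 1 ≤ k ≤ p.
Pump with i = 2: xy^2z = a^{p²+k}. Since 1 ≤ k ≤ p, p² < p²+k ≤ p²+p < (p+1)², so p²+k lies strictly between consecutive squares and is not a perfect square. So xy^2z ∉ L.
This is a contradiction; hence L is not regular.

a^{p²+k}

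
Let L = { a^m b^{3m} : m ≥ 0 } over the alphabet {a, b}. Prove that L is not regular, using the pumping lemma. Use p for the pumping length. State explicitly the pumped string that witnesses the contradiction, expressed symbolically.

Assume L is regular. Let p be the pumping length given by the pumping lemma.
Let w = a^p b^{3p} ∈ L; note |w| = 4p ≥ p.
Write w = xyz as guaranteed by the lemma, with |xy| ≤ p and |y| > 0.
Since the first p symbols of w are all a's and |xy| ≤ p, y lies entirely in the leading a-block: y = a^k for some k with 1 ≤ k ≤ p.
Pump with i = 2: xy^2z = a^{p+k} b^{3p}. For this to lie in L we would need 3p = 3(p+k), which forces k = 0. But k ≥ 1, so xy^2z ∉ L.
This contradicts the pumping lemma, so L is not regular.

a^{p+k} b^{3p}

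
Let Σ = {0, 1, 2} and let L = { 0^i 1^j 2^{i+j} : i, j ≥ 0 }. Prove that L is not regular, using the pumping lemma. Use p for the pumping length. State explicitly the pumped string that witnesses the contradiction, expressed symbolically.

Assume L is regular; let p be its pumping constant.
Take w = 0^p 1^p 2^{2p} ∈ L (with i=j=p, i+j=2p), |w| = 4p ≥ p.
The pumping lemma gives a decomposition w = xyz where |xy| ≤ p and |y| ≥ 1.
The first p characters of w are 0's, so xy (and hence y) consists only of 0's. Write y = 0^k, 1 ≤ k ≤ p.
Consider xy^2z = 0^{p+k} 1^p 2^{2p}. Now the 0- and 1-counts sum to 2p+k, but the 2-count is 2p ≠ 2p+k. So xy^2z ∉ L.
Contradiction. Therefore L is not regular.

0^{p+k} 1^p 2^{2p}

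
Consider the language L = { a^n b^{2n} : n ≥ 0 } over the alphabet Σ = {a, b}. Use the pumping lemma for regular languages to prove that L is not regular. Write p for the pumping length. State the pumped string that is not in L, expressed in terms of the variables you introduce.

a^{p+k} b^{2p}

Suppose for contradiction that L is regular, and let p be the pumping length.
Choose w = a^p b^{2p}, which is in L with |w| = 3p ≥ p.
By the pumping lemma, w = xyz with |xy| ≤ p and |y| > 0.
Because |xy| ≤ p and w begins with p copies of a, we have y = a^k with 1 ≤ k ≤ p.
Pump with i = 2: xy^2z = a^{p+k} b^{2p}. For this to lie in L we would need 2p = 2(p+k), which forces k = 0. But k ≥ 1, so xy^2z ∉ L.
This is a contradiction; hence L is not regular.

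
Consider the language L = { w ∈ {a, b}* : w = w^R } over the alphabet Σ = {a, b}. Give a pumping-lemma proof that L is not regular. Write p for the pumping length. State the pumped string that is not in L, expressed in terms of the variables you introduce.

a^{p+k} b a^p

Assume L is regular; let p be its pumping constant.
Take w = a^p b a^p, a palindrome of length 2p+1 ≥ p.
The pumping lemma gives a decomposition w = xyz where |xy| ≤ p and |y| ≥ 1.
Since the first p symbols of w are all a's and |xy| ≤ p, y lies entirely in the leading a-block: y = a^k for some k with 1 ≤ k ≤ p.
Pump with i = 2: xy^2z = a^{p+k} b a^p. Its reverse is a^p b a^{p+k}, which differs from xy^2z since k ≥ 1. So xy^2z is not a palindrome and xy^2z ∉ L.
This contradicts the pumping lemma, so L is not regular.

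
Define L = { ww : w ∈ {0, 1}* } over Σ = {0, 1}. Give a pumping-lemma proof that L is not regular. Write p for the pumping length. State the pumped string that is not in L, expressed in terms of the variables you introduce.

Toward a contradiction, assume L is regular with pumping length p.
Take w = 0^p 1^p 0^p 1^p = uu where u = 0^p1^p; then w ∈ L and |w| = 4p ≥ p.
The pumping lemma gives a decomposition w = xyz where |xy| ≤ p and |y| > 0.
Since the first p symbols of w are all 0's and |xy| ≤ p, y lies entirely in the leading 0-block: y = 0^k for some k with 1 ≤ k ≤ p.
Pump with i = 2: xy^2z = 0^{p+k} 1^p 0^p 1^p, of length 4p+k. Suppose this equals vv. The string starts with 0 and ends with 1, so v does too; thus the boundary between the two copies of v is a 1→0 transition. There is exactly one such transition, at position 2p+k, so |v| = 2p+k and |vv| = 4p+2k ≠ 4p+k since k ≥ 1. So xy^2z ∉ L.
This is a contradiction; hence L is not regular.

0^{p+k} 1^p 0^p 1^p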